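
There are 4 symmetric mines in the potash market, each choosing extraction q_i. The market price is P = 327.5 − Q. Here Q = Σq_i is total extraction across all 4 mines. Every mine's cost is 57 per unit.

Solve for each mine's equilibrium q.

A representative mine's profit is π_i = q_i(327.5 − Q) − 57q_i, with Q = q_i + Σ_{j≠i} q_j.
First-order condition: 270.5 − 2q_i − Σ_{j≠i} q_j = 0.
With identical mines, set every q_j = q: then 270.5 − 2q − 3q = 0, i.e. q = 270.5/5 = 54.1.

54.1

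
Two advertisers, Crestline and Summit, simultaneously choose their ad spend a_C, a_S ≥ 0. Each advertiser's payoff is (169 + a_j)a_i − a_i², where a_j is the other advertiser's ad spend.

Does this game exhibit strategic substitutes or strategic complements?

strategic complements

Crestline's payoff is (169 + a_S)a_C − a_C².
∂π/∂a_C = 169 + a_S − 2a_C = 0, so a_C = 84.5 + 0.5a_S.
The best-response slope da_C/da_S = 0.5 > 0: the reaction function is upward-sloping, so the choices are strategic complements.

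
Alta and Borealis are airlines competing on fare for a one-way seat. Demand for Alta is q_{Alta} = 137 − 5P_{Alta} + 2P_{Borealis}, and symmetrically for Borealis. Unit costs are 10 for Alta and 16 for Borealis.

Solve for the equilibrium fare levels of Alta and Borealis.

24, 26.5

Alta's profit: π = (P_{Alta} − 10)(137 − 5P_{Alta} + 2P_{Borealis}).
∂π/∂P_{Alta} = 187 − 10P_{Alta} + 2P_{Borealis} = 0 ⇒ P_{Alta} = 18.7 + 0.2P_{Borealis}.
Similarly P_{Borealis} = 21.7 + 0.2P_{Alta}.
Plugging P_{Borealis} into Alta's best response: P_{Alta} = 18.7 + 0.2(21.7 + 0.2P_{Alta}) ⇒ 0.96P_{Alta} = 23.04, so P_{Alta} = 24.
Then P_{Borealis} = 21.7 + 0.2·24 = 26.5.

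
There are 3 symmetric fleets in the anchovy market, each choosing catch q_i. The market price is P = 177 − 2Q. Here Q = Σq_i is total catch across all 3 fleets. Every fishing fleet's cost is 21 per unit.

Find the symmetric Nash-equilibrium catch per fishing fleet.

A representative fishing fleet's profit is π_i = q_i(177 − 2Q) − 21q_i, with Q = q_i + Σ_{j≠i} q_j.
First-order condition: 156 − 4q_i − 2Σ_{j≠i} q_j = 0.
With identical fishing fleets, set every q_j = q: then 156 − 4q − 4q = 0, i.e. q = 156/8 = 19.5.

19.5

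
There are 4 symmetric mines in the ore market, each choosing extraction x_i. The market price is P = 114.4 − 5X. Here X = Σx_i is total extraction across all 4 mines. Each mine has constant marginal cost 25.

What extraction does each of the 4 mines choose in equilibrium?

3.576

A representative mine's profit is π_i = x_i(114.4 − 5X) − 25x_i, with X = x_i + Σ_{j≠i} x_j.
First-order condition: 89.4 − 10x_i − 5Σ_{j≠i} x_j = 0.
In a symmetric equilibrium every mine chooses the same x, so Σ_{j≠i} x_j = 3x. The condition becomes 89.4 − 25x = 0, giving x = 89.4/25 = 3.576.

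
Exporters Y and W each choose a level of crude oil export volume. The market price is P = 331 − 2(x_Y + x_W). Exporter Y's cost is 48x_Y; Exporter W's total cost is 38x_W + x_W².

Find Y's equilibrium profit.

6182.72

Exporter Y's profit: π = x_Y(331 − 2(x_Y + x_W)) − 48x_Y.
∂π/∂x_Y = 283 − 4x_Y − 2x_W = 0, so x_Y = 70.75 − 0.5x_W.
For W: ∂π/∂x_W = 293 − 6x_W − 2x_Y = 0 ⇒ x_W = 293/6 − (1/3)x_Y.
Plugging x_W into Y's best response: x_Y = 70.75 − 0.5(293/6 − (1/3)x_Y) ⇒ (5/6)x_Y = 139/3, so x_Y = 55.6.
Then x_W = 293/6 − (1/3)·55.6 = 30.3.
Price P = 331 − 2·85.9 = 159.2.
Y's profit: (159.2 − 48)·55.6 = 6182.72.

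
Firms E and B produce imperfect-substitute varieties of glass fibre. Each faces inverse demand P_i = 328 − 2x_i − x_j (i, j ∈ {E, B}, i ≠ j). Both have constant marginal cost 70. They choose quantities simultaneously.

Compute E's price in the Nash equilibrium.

173.2

Firm E's profit: π = x_E(328 − 2x_E − x_B) − 70x_E.
∂π/∂x_E = 258 − 4x_E − x_B = 0 ⇒ x_E = 64.5 − 0.25x_B.
Setting x_E = x_B in the reaction function: x_E = 64.5 − 0.25x_E, so x_E = 64.5 / 1.25 = 51.6.
P_E = 328 − 2·51.6 − 51.6 = 173.2.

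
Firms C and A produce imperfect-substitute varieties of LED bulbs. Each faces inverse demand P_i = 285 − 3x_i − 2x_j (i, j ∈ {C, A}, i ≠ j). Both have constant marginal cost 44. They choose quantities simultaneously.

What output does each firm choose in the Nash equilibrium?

Firm C's profit: π = x_C(285 − 3x_C − 2x_A) − 44x_C.
∂π/∂x_C = 241 − 6x_C − 2x_A = 0 ⇒ x_C = 241/6 − (1/3)x_A.
The game is symmetric, so in equilibrium x_A = x_C: the reaction function gives (4/3)x_C = 241/6, hence x_C = 30.125.

30.125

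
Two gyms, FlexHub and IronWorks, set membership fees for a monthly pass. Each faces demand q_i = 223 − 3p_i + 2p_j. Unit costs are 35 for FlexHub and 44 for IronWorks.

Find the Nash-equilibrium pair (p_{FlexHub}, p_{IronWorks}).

FlexHub's profit: π = (p_{FlexHub} − 35)(223 − 3p_{FlexHub} + 2p_{IronWorks}).
∂π/∂p_{FlexHub} = 328 − 6p_{FlexHub} + 2p_{IronWorks} = 0 ⇒ p_{FlexHub} = 164/3 + (1/3)p_{IronWorks}.
Similarly p_{IronWorks} = 355/6 + (1/3)p_{FlexHub}.
Solving the two reaction functions simultaneously: (1 − (1/3)(1/3))p_{FlexHub} = 164/3 + (1/3)·(355/6), so (8/9)p_{FlexHub} = 1339/18 and p_{FlexHub} = 83.6875.
Then p_{IronWorks} = 355/6 + (1/3)·83.6875 = 87.0625.

83.6875, 87.0625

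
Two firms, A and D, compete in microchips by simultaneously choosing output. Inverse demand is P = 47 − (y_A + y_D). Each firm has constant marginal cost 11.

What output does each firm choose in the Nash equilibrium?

12

Firm A's profit: π = y_A(47 − (y_A + y_D)) − 11y_A.
∂π/∂y_A = 36 − 2y_A − y_D = 0, so y_A = 18 − 0.5y_D.
Setting y_A = y_D in the reaction function: y_A = 18 − 0.5y_A, so y_A = 18 / 1.5 = 12.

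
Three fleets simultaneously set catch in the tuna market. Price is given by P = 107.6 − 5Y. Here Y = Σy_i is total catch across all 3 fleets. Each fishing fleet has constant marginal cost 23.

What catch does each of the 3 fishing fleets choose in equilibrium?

A representative fishing fleet's profit is π_i = y_i(107.6 − 5Y) − 23y_i, with Y = y_i + Σ_{j≠i} y_j.
First-order condition: 84.6 − 10y_i − 5Σ_{j≠i} y_j = 0.
Imposing symmetry (y_j = y for all j) turns Σ_{j≠i} y_j into 2y, so 84.6 = 20y and y = 4.23.

4.23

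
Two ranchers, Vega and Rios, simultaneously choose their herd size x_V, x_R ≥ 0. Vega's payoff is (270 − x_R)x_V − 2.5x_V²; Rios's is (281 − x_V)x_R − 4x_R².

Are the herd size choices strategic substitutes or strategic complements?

strategic substitutes

Expanding Vega's payoff: 270x_V − x_Rx_V − 2.5x_V².
∂π/∂x_V = 270 − x_R − 5x_V = 0, so x_V = 54 − 0.2x_R.
The best-response slope dx_V/dx_R = −0.2 < 0: the reaction function is downward-sloping, so the choices are strategic substitutes.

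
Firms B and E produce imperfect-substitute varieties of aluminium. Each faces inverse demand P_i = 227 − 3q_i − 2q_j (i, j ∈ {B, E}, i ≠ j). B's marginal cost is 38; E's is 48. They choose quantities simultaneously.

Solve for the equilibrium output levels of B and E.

Firm B's profit: π = q_B(227 − 3q_B − 2q_E) − 38q_B.
∂π/∂q_B = 189 − 6q_B − 2q_E = 0 ⇒ q_B = 31.5 − (1/3)q_E.
Similarly q_E = 179/6 − (1/3)q_B.
Substituting the second reaction function into the first: q_B = 31.5 − (1/3)(179/6 − (1/3)q_B), which gives (8/9)q_B = 194/9 ⇒ q_B = 24.25.
Then q_E = 179/6 − (1/3)·24.25 = 21.75.

24.25, 21.75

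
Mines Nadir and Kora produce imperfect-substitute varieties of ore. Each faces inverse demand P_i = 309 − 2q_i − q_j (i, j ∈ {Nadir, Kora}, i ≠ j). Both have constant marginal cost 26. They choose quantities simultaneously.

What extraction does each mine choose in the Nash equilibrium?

56.6

Mine Nadir's profit: π = q_{Nadir}(309 − 2q_{Nadir} − q_{Kora}) − 26q_{Nadir}.
∂π/∂q_{Nadir} = 283 − 4q_{Nadir} − q_{Kora} = 0 ⇒ q_{Nadir} = 70.75 − 0.25q_{Kora}.
The game is symmetric, so in equilibrium q_{Kora} = q_{Nadir}: the reaction function gives 1.25q_{Nadir} = 70.75, hence q_{Nadir} = 56.6.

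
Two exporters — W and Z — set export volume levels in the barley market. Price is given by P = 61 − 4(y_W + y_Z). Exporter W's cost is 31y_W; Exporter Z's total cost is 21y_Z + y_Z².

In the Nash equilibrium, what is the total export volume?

5.3125

Exporter W's profit: π = y_W(61 − 4(y_W + y_Z)) − 31y_W.
∂π/∂y_W = 30 − 8y_W − 4y_Z = 0, so y_W = 3.75 − 0.5y_Z.
For Z: ∂π/∂y_Z = 40 − 10y_Z − 4y_W = 0 ⇒ y_Z = 4 − 0.4y_W.
Plugging y_Z into W's best response: y_W = 3.75 − 0.5(4 − 0.4y_W) ⇒ 0.8y_W = 1.75, so y_W = 2.1875.
Then y_Z = 4 − 0.4·2.1875 = 3.125.
Total export volume: 2.1875 + 3.125 = 5.3125.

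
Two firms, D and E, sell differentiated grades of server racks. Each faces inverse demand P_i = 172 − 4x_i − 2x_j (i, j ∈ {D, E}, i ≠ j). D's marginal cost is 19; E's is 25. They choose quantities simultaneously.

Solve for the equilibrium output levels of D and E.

15.5, 14.5

Firm D's profit: π = x_D(172 − 4x_D − 2x_E) − 19x_D.
∂π/∂x_D = 153 − 8x_D − 2x_E = 0 ⇒ x_D = 19.125 − 0.25x_E.
Similarly x_E = 18.375 − 0.25x_D.
Solving the two reaction functions simultaneously: (1 − (−0.25)(−0.25))x_D = 19.125 − 0.25·18.375, so 0.9375x_D = 465/32 and x_D = 15.5.
Then x_E = 18.375 − 0.25·15.5 = 14.5.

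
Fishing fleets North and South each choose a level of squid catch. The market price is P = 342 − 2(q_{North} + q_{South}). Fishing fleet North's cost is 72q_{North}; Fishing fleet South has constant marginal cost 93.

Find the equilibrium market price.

Fishing fleet North's profit: π = q_{North}(342 − 2(q_{North} + q_{South})) − 72q_{North}.
∂π/∂q_{North} = 270 − 4q_{North} − 2q_{South} = 0, so q_{North} = 67.5 − 0.5q_{South}.
By the same steps for South: q_{South} = 62.25 − 0.5q_{North}.
Plugging q_{South} into North's best response: q_{North} = 67.5 − 0.5(62.25 − 0.5q_{North}) ⇒ 0.75q_{North} = 36.375, so q_{North} = 48.5.
Then q_{South} = 62.25 − 0.5·48.5 = 38.
Equilibrium price: P = 342 − 2·86.5 = 169.

169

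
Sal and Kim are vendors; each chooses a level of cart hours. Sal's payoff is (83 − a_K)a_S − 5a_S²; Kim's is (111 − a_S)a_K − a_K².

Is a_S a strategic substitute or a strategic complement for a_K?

Expanding Sal's payoff: 83a_S − a_Ka_S − 5a_S².
∂π/∂a_S = 83 − a_K − 10a_S = 0, so a_S = 8.3 − 0.1a_K.
The best-response slope da_S/da_K = −0.1 < 0: the reaction function is downward-sloping, so the choices are strategic substitutes.

strategic substitutes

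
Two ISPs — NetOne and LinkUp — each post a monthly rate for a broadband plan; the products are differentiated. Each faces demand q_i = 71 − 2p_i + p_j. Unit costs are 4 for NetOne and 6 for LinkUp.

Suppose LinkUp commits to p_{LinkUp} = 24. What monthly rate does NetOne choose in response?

NetOne's profit: π = (p_{NetOne} − 4)(71 − 2p_{NetOne} + p_{LinkUp}).
∂π/∂p_{NetOne} = 79 − 4p_{NetOne} + p_{LinkUp} = 0 ⇒ p_{NetOne} = 19.75 + 0.25p_{LinkUp}.
At p_{LinkUp} = 24: p_{NetOne} = 19.75 + 0.25·24 = 25.75.

25.75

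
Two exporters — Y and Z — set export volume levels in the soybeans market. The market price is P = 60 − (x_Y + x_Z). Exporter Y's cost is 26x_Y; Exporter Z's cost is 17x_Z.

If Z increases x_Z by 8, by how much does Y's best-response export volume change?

Exporter Y's profit: π = x_Y(60 − (x_Y + x_Z)) − 26x_Y.
∂π/∂x_Y = 34 − 2x_Y − x_Z = 0, so x_Y = 17 − 0.5x_Z.
The reaction-function slope is −0.5, so an 8-unit rise in x_Z moves x_Y by −0.5 × 8 = −4. Y's best response falls — the actions are strategic substitutes.

-4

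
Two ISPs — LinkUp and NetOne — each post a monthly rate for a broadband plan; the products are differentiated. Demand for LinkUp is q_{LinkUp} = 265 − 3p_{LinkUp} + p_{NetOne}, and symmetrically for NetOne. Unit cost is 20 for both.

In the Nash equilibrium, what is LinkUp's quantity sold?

135

LinkUp's profit: π = (p_{LinkUp} − 20)(265 − 3p_{LinkUp} + p_{NetOne}).
∂π/∂p_{LinkUp} = 325 − 6p_{LinkUp} + p_{NetOne} = 0 ⇒ p_{LinkUp} = 325/6 + (1/6)p_{NetOne}.
By symmetry p_{NetOne} = p_{LinkUp}; substituting into the reaction function, (5/6)p_{LinkUp} = 325/6 and p_{LinkUp} = 65.
q_{LinkUp} = 265 − 3·65 + 65 = 135.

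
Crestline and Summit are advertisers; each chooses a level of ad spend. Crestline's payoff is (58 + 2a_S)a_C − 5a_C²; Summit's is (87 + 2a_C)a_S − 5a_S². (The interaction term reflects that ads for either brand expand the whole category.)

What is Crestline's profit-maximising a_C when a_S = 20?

9.8

Expanding Crestline's payoff: 58a_C + 2a_Sa_C − 5a_C².
∂π/∂a_C = 58 + 2a_S − 10a_C = 0, so a_C = 5.8 + 0.2a_S.
At a_S = 20: a_C = 5.8 + 0.2·20 = 9.8.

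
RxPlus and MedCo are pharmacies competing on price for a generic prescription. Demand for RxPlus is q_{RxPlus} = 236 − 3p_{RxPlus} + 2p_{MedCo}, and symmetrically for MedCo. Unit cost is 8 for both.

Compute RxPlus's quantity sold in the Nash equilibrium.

RxPlus's profit: π = (p_{RxPlus} − 8)(236 − 3p_{RxPlus} + 2p_{MedCo}).
∂π/∂p_{RxPlus} = 260 − 6p_{RxPlus} + 2p_{MedCo} = 0 ⇒ p_{RxPlus} = 130/3 + (1/3)p_{MedCo}.
By symmetry p_{MedCo} = p_{RxPlus}; substituting into the reaction function, (2/3)p_{RxPlus} = 130/3 and p_{RxPlus} = 65.
q_{RxPlus} = 236 − 3·65 + 2·65 = 171.

171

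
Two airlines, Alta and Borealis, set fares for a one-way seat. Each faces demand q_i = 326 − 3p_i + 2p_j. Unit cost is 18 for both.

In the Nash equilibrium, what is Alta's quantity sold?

Alta's profit: π = (p_{Alta} − 18)(326 − 3p_{Alta} + 2p_{Borealis}).
∂π/∂p_{Alta} = 380 − 6p_{Alta} + 2p_{Borealis} = 0 ⇒ p_{Alta} = 190/3 + (1/3)p_{Borealis}.
The game is symmetric, so in equilibrium p_{Borealis} = p_{Alta}: the reaction function gives (2/3)p_{Alta} = 190/3, hence p_{Alta} = 95.
q_{Alta} = 326 − 3·95 + 2·95 = 231.

231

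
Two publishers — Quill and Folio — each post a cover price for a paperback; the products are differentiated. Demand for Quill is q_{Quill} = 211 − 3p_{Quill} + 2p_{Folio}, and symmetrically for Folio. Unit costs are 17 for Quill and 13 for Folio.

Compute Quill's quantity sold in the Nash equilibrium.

Quill's profit: π = (p_{Quill} − 17)(211 − 3p_{Quill} + 2p_{Folio}).
∂π/∂p_{Quill} = 262 − 6p_{Quill} + 2p_{Folio} = 0 ⇒ p_{Quill} = 131/3 + (1/3)p_{Folio}.
Similarly p_{Folio} = 125/3 + (1/3)p_{Quill}.
Solving the two reaction functions simultaneously: (1 − (1/3)(1/3))p_{Quill} = 131/3 + (1/3)·(125/3), so (8/9)p_{Quill} = 518/9 and p_{Quill} = 64.75.
Then p_{Folio} = 125/3 + (1/3)·64.75 = 63.25.
q_{Quill} = 211 − 3·64.75 + 2·63.25 = 143.25.

143.25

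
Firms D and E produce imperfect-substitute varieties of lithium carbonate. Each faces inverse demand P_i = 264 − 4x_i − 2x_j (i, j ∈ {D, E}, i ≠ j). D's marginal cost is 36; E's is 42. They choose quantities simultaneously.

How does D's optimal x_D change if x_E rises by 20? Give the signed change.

Firm D's profit: π = x_D(264 − 4x_D − 2x_E) − 36x_D.
∂π/∂x_D = 228 − 8x_D − 2x_E = 0 ⇒ x_D = 28.5 − 0.25x_E.
The reaction-function slope is −0.25, so a 20-unit rise in x_E moves x_D by −0.25 × 20 = −5. D's best response falls — the actions are strategic substitutes.

-5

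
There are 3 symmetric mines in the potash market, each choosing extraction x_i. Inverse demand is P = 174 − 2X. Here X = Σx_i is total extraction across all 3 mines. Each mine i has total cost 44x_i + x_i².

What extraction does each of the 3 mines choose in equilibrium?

13

A representative mine's profit is π_i = x_i(174 − 2X) − 44x_i − x_i², with X = x_i + Σ_{j≠i} x_j.
First-order condition: 130 − 6x_i − 2Σ_{j≠i} x_j = 0.
In a symmetric equilibrium every mine chooses the same x, so Σ_{j≠i} x_j = 2x. The condition becomes 130 − 10x = 0, giving x = 130/10 = 13.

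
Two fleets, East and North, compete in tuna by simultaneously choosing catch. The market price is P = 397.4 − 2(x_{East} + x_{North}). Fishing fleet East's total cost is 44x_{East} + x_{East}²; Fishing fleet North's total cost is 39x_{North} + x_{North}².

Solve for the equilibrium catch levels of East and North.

43.8625, 45.1125

Fishing fleet East's profit: π = x_{East}(397.4 − 2(x_{East} + x_{North})) − 44x_{East} − x_{East}².
∂π/∂x_{East} = 353.4 − 6x_{East} − 2x_{North} = 0, so x_{East} = 58.9 − (1/3)x_{North}.
By the same steps for North: x_{North} = 896/15 − (1/3)x_{East}.
Solving the two reaction functions simultaneously: (1 − (−1/3)(−1/3))x_{East} = 58.9 − (1/3)·(896/15), so (8/9)x_{East} = 3509/90 and x_{East} = 43.8625.
Then x_{North} = 896/15 − (1/3)·43.8625 = 45.1125.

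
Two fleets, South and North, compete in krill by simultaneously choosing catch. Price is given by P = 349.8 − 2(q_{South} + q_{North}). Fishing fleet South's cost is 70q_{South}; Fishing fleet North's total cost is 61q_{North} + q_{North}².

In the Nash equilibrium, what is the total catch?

Fishing fleet South's profit: π = q_{South}(349.8 − 2(q_{South} + q_{North})) − 70q_{South}.
∂π/∂q_{South} = 279.8 − 4q_{South} − 2q_{North} = 0, so q_{South} = 69.95 − 0.5q_{North}.
For North: ∂π/∂q_{North} = 288.8 − 6q_{North} − 2q_{South} = 0 ⇒ q_{North} = 722/15 − (1/3)q_{South}.
Plugging q_{North} into South's best response: q_{South} = 69.95 − 0.5(722/15 − (1/3)q_{South}) ⇒ (5/6)q_{South} = 2753/60, so q_{South} = 55.06.
Then q_{North} = 722/15 − (1/3)·55.06 = 29.78.
Total catch: 55.06 + 29.78 = 84.84.

84.84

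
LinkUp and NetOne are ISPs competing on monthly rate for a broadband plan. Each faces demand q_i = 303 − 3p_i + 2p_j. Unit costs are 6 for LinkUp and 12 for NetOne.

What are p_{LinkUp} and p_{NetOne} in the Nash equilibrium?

LinkUp's profit: π = (p_{LinkUp} − 6)(303 − 3p_{LinkUp} + 2p_{NetOne}).
∂π/∂p_{LinkUp} = 321 − 6p_{LinkUp} + 2p_{NetOne} = 0 ⇒ p_{LinkUp} = 53.5 + (1/3)p_{NetOne}.
Similarly p_{NetOne} = 56.5 + (1/3)p_{LinkUp}.
Solving the two reaction functions simultaneously: (1 − (1/3)(1/3))p_{LinkUp} = 53.5 + (1/3)·56.5, so (8/9)p_{LinkUp} = 217/3 and p_{LinkUp} = 81.375.
Then p_{NetOne} = 56.5 + (1/3)·81.375 = 83.625.

81.375, 83.625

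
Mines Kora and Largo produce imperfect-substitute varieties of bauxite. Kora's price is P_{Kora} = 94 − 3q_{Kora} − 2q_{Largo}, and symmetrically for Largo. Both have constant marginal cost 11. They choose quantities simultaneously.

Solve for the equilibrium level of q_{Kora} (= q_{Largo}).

10.375

Mine Kora's profit: π = q_{Kora}(94 − 3q_{Kora} − 2q_{Largo}) − 11q_{Kora}.
∂π/∂q_{Kora} = 83 − 6q_{Kora} − 2q_{Largo} = 0 ⇒ q_{Kora} = 83/6 − (1/3)q_{Largo}.
The game is symmetric, so in equilibrium q_{Largo} = q_{Kora}: the reaction function gives (4/3)q_{Kora} = 83/6, hence q_{Kora} = 10.375.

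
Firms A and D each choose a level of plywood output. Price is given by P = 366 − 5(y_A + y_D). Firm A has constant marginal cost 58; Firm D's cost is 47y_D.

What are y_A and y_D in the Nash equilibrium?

19.8, 22

Firm A's profit: π = y_A(366 − 5(y_A + y_D)) − 58y_A.
∂π/∂y_A = 308 − 10y_A − 5y_D = 0, so y_A = 30.8 − 0.5y_D.
By the same steps for D: y_D = 31.9 − 0.5y_A.
Solving the two reaction functions simultaneously: (1 − (−0.5)(−0.5))y_A = 30.8 − 0.5·31.9, so 0.75y_A = 14.85 and y_A = 19.8.
Then y_D = 31.9 − 0.5·19.8 = 22.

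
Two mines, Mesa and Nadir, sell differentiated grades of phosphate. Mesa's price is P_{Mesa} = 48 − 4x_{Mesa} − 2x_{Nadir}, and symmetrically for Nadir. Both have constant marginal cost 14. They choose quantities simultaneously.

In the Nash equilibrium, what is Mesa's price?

Mine Mesa's profit: π = x_{Mesa}(48 − 4x_{Mesa} − 2x_{Nadir}) − 14x_{Mesa}.
∂π/∂x_{Mesa} = 34 − 8x_{Mesa} − 2x_{Nadir} = 0 ⇒ x_{Mesa} = 4.25 − 0.25x_{Nadir}.
Setting x_{Mesa} = x_{Nadir} in the reaction function: x_{Mesa} = 4.25 − 0.25x_{Mesa}, so x_{Mesa} = 4.25 / 1.25 = 3.4.
P_{Mesa} = 48 − 4·3.4 − 2·3.4 = 27.6.

27.6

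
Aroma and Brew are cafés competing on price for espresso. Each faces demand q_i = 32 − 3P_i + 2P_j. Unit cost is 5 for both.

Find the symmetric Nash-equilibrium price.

11.75

Aroma's profit: π = (P_{Aroma} − 5)(32 − 3P_{Aroma} + 2P_{Brew}).
∂π/∂P_{Aroma} = 47 − 6P_{Aroma} + 2P_{Brew} = 0 ⇒ P_{Aroma} = 47/6 + (1/3)P_{Brew}.
Setting P_{Aroma} = P_{Brew} in the reaction function: P_{Aroma} = 47/6 + (1/3)P_{Aroma}, so P_{Aroma} = (47/6) / (2/3) = 11.75.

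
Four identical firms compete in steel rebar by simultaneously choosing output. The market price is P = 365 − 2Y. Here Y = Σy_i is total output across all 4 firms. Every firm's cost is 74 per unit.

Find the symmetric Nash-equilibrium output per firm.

29.1

A representative firm's profit is π_i = y_i(365 − 2Y) − 74y_i, with Y = y_i + Σ_{j≠i} y_j.
First-order condition: 291 − 4y_i − 2Σ_{j≠i} y_j = 0.
With identical firms, set every y_j = y: then 291 − 4y − 6y = 0, i.e. y = 291/10 = 29.1.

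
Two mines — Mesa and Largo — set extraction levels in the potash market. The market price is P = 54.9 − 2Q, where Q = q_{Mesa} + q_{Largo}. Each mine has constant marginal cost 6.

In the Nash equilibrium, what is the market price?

Mine Mesa's profit: π = q_{Mesa}(54.9 − 2(q_{Mesa} + q_{Largo})) − 6q_{Mesa}.
∂π/∂q_{Mesa} = 48.9 − 4q_{Mesa} − 2q_{Largo} = 0, so q_{Mesa} = 12.225 − 0.5q_{Largo}.
Setting q_{Mesa} = q_{Largo} in the reaction function: q_{Mesa} = 12.225 − 0.5q_{Mesa}, so q_{Mesa} = 12.225 / 1.5 = 8.15.
Equilibrium price: P = 54.9 − 2·16.3 = 22.3.

22.3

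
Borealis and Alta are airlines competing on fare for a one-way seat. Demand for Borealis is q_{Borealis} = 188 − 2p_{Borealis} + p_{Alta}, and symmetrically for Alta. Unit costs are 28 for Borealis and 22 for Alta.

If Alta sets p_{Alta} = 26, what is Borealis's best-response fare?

Borealis's profit: π = (p_{Borealis} − 28)(188 − 2p_{Borealis} + p_{Alta}).
∂π/∂p_{Borealis} = 244 − 4p_{Borealis} + p_{Alta} = 0 ⇒ p_{Borealis} = 61 + 0.25p_{Alta}.
At p_{Alta} = 26: p_{Borealis} = 61 + 0.25·26 = 67.5.

67.5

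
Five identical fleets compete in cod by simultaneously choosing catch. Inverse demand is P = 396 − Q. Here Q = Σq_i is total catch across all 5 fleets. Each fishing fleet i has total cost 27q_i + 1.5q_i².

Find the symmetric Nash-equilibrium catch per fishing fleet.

A representative fishing fleet's profit is π_i = q_i(396 − Q) − 27q_i − 1.5q_i², with Q = q_i + Σ_{j≠i} q_j.
First-order condition: 369 − 5q_i − Σ_{j≠i} q_j = 0.
In a symmetric equilibrium every fishing fleet chooses the same q, so Σ_{j≠i} q_j = 4q. The condition becomes 369 − 9q = 0, giving q = 369/9 = 41.

41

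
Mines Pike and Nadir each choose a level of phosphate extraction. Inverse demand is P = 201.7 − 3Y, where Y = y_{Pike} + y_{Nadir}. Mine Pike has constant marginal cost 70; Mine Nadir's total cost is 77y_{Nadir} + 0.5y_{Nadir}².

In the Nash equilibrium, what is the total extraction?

27.3

Mine Pike's profit: π = y_{Pike}(201.7 − 3(y_{Pike} + y_{Nadir})) − 70y_{Pike}.
∂π/∂y_{Pike} = 131.7 − 6y_{Pike} − 3y_{Nadir} = 0, so y_{Pike} = 21.95 − 0.5y_{Nadir}.
For Nadir: ∂π/∂y_{Nadir} = 124.7 − 7y_{Nadir} − 3y_{Pike} = 0 ⇒ y_{Nadir} = 1247/70 − (3/7)y_{Pike}.
Solving the two reaction functions simultaneously: (1 − (−0.5)(−3/7))y_{Pike} = 21.95 − 0.5·(1247/70), so (11/14)y_{Pike} = 913/70 and y_{Pike} = 16.6.
Then y_{Nadir} = 1247/70 − (3/7)·16.6 = 10.7.
Total extraction: 16.6 + 10.7 = 27.3.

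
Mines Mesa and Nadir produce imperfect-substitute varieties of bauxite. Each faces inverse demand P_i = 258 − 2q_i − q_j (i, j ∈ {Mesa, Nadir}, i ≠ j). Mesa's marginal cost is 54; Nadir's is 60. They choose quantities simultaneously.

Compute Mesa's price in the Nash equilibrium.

Mine Mesa's profit: π = q_{Mesa}(258 − 2q_{Mesa} − q_{Nadir}) − 54q_{Mesa}.
∂π/∂q_{Mesa} = 204 − 4q_{Mesa} − q_{Nadir} = 0 ⇒ q_{Mesa} = 51 − 0.25q_{Nadir}.
Similarly q_{Nadir} = 49.5 − 0.25q_{Mesa}.
Solving the two reaction functions simultaneously: (1 − (−0.25)(−0.25))q_{Mesa} = 51 − 0.25·49.5, so 0.9375q_{Mesa} = 38.625 and q_{Mesa} = 41.2.
Then q_{Nadir} = 49.5 − 0.25·41.2 = 39.2.
P_{Mesa} = 258 − 2·41.2 − 39.2 = 136.4.

136.4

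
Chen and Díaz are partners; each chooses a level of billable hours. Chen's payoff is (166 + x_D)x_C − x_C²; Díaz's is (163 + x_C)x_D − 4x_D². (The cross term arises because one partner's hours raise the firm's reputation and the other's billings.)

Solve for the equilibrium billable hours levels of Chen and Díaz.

Expanding Chen's payoff: 166x_C + x_Dx_C − x_C².
∂π/∂x_C = 166 + x_D − 2x_C = 0, so x_C = 83 + 0.5x_D.
Likewise for Díaz: x_D = 20.375 + 0.125x_C.
Substituting the second reaction function into the first: x_C = 83 + 0.5(20.375 + 0.125x_C), which gives 0.9375x_C = 93.1875 ⇒ x_C = 99.4.
Then x_D = 20.375 + 0.125·99.4 = 32.8.

99.4, 32.8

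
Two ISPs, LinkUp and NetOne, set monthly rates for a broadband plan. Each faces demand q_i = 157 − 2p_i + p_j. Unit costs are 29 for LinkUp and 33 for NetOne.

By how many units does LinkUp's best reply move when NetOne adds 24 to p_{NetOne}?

LinkUp's profit: π = (p_{LinkUp} − 29)(157 − 2p_{LinkUp} + p_{NetOne}).
∂π/∂p_{LinkUp} = 215 − 4p_{LinkUp} + p_{NetOne} = 0 ⇒ p_{LinkUp} = 53.75 + 0.25p_{NetOne}.
The reaction-function slope is 0.25, so a 24-unit rise in p_{NetOne} moves p_{LinkUp} by 0.25 × 24 = 6. LinkUp's best response rises — the actions are strategic complements.

6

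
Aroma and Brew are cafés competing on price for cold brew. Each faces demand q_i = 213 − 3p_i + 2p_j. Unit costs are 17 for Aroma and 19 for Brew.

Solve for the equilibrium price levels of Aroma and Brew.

66.375, 67.125

Aroma's profit: π = (p_{Aroma} − 17)(213 − 3p_{Aroma} + 2p_{Brew}).
∂π/∂p_{Aroma} = 264 − 6p_{Aroma} + 2p_{Brew} = 0 ⇒ p_{Aroma} = 44 + (1/3)p_{Brew}.
Similarly p_{Brew} = 45 + (1/3)p_{Aroma}.
Substituting the second reaction function into the first: p_{Aroma} = 44 + (1/3)(45 + (1/3)p_{Aroma}), which gives (8/9)p_{Aroma} = 59 ⇒ p_{Aroma} = 66.375.
Then p_{Brew} = 45 + (1/3)·66.375 = 67.125.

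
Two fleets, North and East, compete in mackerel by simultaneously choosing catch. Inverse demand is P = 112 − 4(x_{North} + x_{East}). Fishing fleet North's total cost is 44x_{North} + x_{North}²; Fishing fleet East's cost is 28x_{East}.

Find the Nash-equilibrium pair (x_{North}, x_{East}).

Fishing fleet North's profit: π = x_{North}(112 − 4(x_{North} + x_{East})) − 44x_{North} − x_{North}².
∂π/∂x_{North} = 68 − 10x_{North} − 4x_{East} = 0, so x_{North} = 6.8 − 0.4x_{East}.
For East: ∂π/∂x_{East} = 84 − 8x_{East} − 4x_{North} = 0 ⇒ x_{East} = 10.5 − 0.5x_{North}.
Substituting the second reaction function into the first: x_{North} = 6.8 − 0.4(10.5 − 0.5x_{North}), which gives 0.8x_{North} = 2.6 ⇒ x_{North} = 3.25.
Then x_{East} = 10.5 − 0.5·3.25 = 8.875.

3.25, 8.875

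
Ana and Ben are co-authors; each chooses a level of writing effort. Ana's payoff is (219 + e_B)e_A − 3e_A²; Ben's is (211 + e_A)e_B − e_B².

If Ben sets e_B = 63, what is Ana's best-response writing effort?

Expanding Ana's payoff: 219e_A + e_Be_A − 3e_A².
∂π/∂e_A = 219 + e_B − 6e_A = 0, so e_A = 36.5 + (1/6)e_B.
At e_B = 63: e_A = 36.5 + (1/6)·63 = 47.

47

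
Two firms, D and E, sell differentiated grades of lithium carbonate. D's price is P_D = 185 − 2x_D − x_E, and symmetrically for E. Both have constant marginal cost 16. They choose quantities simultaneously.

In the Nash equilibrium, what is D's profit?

2284.88

Firm D's profit: π = x_D(185 − 2x_D − x_E) − 16x_D.
∂π/∂x_D = 169 − 4x_D − x_E = 0 ⇒ x_D = 42.25 − 0.25x_E.
By symmetry x_E = x_D; substituting into the reaction function, 1.25x_D = 42.25 and x_D = 33.8.
P_D = 185 − 2·33.8 − 33.8 = 83.6.
Profit = (83.6 − 16)·33.8 = 2284.88.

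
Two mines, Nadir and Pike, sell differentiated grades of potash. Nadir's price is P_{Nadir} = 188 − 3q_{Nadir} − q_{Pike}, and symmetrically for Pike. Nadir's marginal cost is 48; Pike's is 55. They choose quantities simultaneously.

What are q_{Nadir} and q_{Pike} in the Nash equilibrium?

20.2, 18.8

Mine Nadir's profit: π = q_{Nadir}(188 − 3q_{Nadir} − q_{Pike}) − 48q_{Nadir}.
∂π/∂q_{Nadir} = 140 − 6q_{Nadir} − q_{Pike} = 0 ⇒ q_{Nadir} = 70/3 − (1/6)q_{Pike}.
Similarly q_{Pike} = 133/6 − (1/6)q_{Nadir}.
Solving the two reaction functions simultaneously: (1 − (−1/6)(−1/6))q_{Nadir} = 70/3 − (1/6)·(133/6), so (35/36)q_{Nadir} = 707/36 and q_{Nadir} = 20.2.
Then q_{Pike} = 133/6 − (1/6)·20.2 = 18.8.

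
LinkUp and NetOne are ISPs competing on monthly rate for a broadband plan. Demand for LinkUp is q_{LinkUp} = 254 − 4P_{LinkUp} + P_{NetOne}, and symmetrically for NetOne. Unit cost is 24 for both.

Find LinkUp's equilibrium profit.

LinkUp's profit: π = (P_{LinkUp} − 24)(254 − 4P_{LinkUp} + P_{NetOne}).
∂π/∂P_{LinkUp} = 350 − 8P_{LinkUp} + P_{NetOne} = 0 ⇒ P_{LinkUp} = 43.75 + 0.125P_{NetOne}.
By symmetry P_{NetOne} = P_{LinkUp}; substituting into the reaction function, 0.875P_{LinkUp} = 43.75 and P_{LinkUp} = 50.
q_{LinkUp} = 254 − 4·50 + 50 = 104.
Profit = (50 − 24)·104 = 2704.

2704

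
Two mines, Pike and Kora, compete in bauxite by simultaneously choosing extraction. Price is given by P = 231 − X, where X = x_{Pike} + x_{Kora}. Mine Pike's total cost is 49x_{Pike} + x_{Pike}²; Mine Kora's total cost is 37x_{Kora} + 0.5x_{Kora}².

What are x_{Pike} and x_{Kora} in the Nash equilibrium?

32, 54

Mine Pike's profit: π = x_{Pike}(231 − (x_{Pike} + x_{Kora})) − 49x_{Pike} − x_{Pike}².
∂π/∂x_{Pike} = 182 − 4x_{Pike} − x_{Kora} = 0, so x_{Pike} = 45.5 − 0.25x_{Kora}.
For Kora: ∂π/∂x_{Kora} = 194 − 3x_{Kora} − x_{Pike} = 0 ⇒ x_{Kora} = 194/3 − (1/3)x_{Pike}.
Solving the two reaction functions simultaneously: (1 − (−0.25)(−1/3))x_{Pike} = 45.5 − 0.25·(194/3), so (11/12)x_{Pike} = 88/3 and x_{Pike} = 32.
Then x_{Kora} = 194/3 − (1/3)·32 = 54.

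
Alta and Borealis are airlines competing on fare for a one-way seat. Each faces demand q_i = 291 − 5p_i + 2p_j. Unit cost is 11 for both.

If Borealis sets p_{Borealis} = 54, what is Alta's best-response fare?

Alta's profit: π = (p_{Alta} − 11)(291 − 5p_{Alta} + 2p_{Borealis}).
∂π/∂p_{Alta} = 346 − 10p_{Alta} + 2p_{Borealis} = 0 ⇒ p_{Alta} = 34.6 + 0.2p_{Borealis}.
At p_{Borealis} = 54: p_{Alta} = 34.6 + 0.2·54 = 45.4.

45.4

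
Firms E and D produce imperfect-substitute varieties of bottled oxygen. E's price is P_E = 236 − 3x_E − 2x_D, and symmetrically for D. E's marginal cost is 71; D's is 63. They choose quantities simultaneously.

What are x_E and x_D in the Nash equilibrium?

20.125, 22.125

Firm E's profit: π = x_E(236 − 3x_E − 2x_D) − 71x_E.
∂π/∂x_E = 165 − 6x_E − 2x_D = 0 ⇒ x_E = 27.5 − (1/3)x_D.
Similarly x_D = 173/6 − (1/3)x_E.
Solving the two reaction functions simultaneously: (1 − (−1/3)(−1/3))x_E = 27.5 − (1/3)·(173/6), so (8/9)x_E = 161/9 and x_E = 20.125.
Then x_D = 173/6 − (1/3)·20.125 = 22.125.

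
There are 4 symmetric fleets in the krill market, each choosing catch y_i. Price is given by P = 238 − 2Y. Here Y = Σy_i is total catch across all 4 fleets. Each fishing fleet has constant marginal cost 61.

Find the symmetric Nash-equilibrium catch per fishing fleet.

17.7

A representative fishing fleet's profit is π_i = y_i(238 − 2Y) − 61y_i, with Y = y_i + Σ_{j≠i} y_j.
First-order condition: 177 − 4y_i − 2Σ_{j≠i} y_j = 0.
Imposing symmetry (y_j = y for all j) turns Σ_{j≠i} y_j into 3y, so 177 = 10y and y = 17.7.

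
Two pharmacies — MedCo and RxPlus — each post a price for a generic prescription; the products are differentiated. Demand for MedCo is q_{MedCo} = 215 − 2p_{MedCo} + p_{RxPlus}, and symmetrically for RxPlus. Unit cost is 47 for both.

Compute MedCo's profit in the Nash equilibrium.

6272

MedCo's profit: π = (p_{MedCo} − 47)(215 − 2p_{MedCo} + p_{RxPlus}).
∂π/∂p_{MedCo} = 309 − 4p_{MedCo} + p_{RxPlus} = 0 ⇒ p_{MedCo} = 77.25 + 0.25p_{RxPlus}.
Setting p_{MedCo} = p_{RxPlus} in the reaction function: p_{MedCo} = 77.25 + 0.25p_{MedCo}, so p_{MedCo} = 77.25 / 0.75 = 103.
q_{MedCo} = 215 − 2·103 + 103 = 112.
Profit = (103 − 47)·112 = 6272.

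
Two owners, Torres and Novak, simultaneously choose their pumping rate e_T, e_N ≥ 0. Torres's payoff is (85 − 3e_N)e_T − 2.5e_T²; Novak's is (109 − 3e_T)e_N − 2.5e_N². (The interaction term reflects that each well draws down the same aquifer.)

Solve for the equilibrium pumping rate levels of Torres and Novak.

6.125, 18.125

Expanding Torres's payoff: 85e_T − 3e_Ne_T − 2.5e_T².
∂π/∂e_T = 85 − 3e_N − 5e_T = 0, so e_T = 17 − 0.6e_N.
Likewise for Novak: e_N = 21.8 − 0.6e_T.
Substituting the second reaction function into the first: e_T = 17 − 0.6(21.8 − 0.6e_T), which gives 0.64e_T = 3.92 ⇒ e_T = 6.125.
Then e_N = 21.8 − 0.6·6.125 = 18.125.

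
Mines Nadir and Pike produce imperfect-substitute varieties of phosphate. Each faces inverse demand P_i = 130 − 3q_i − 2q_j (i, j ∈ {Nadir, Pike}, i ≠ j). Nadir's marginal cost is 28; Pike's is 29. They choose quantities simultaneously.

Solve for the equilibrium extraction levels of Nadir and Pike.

Mine Nadir's profit: π = q_{Nadir}(130 − 3q_{Nadir} − 2q_{Pike}) − 28q_{Nadir}.
∂π/∂q_{Nadir} = 102 − 6q_{Nadir} − 2q_{Pike} = 0 ⇒ q_{Nadir} = 17 − (1/3)q_{Pike}.
Similarly q_{Pike} = 101/6 − (1/3)q_{Nadir}.
Plugging q_{Pike} into Nadir's best response: q_{Nadir} = 17 − (1/3)(101/6 − (1/3)q_{Nadir}) ⇒ (8/9)q_{Nadir} = 205/18, so q_{Nadir} = 12.8125.
Then q_{Pike} = 101/6 − (1/3)·12.8125 = 12.5625.

12.8125, 12.5625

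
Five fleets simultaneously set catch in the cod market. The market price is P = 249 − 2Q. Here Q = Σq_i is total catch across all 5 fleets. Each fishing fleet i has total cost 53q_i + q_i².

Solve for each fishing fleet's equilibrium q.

A representative fishing fleet's profit is π_i = q_i(249 − 2Q) − 53q_i − q_i², with Q = q_i + Σ_{j≠i} q_j.
First-order condition: 196 − 6q_i − 2Σ_{j≠i} q_j = 0.
Imposing symmetry (q_j = q for all j) turns Σ_{j≠i} q_j into 4q, so 196 = 14q and q = 14.

14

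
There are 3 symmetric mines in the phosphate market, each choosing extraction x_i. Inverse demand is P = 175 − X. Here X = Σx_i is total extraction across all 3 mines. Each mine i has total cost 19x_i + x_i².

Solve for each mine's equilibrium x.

A representative mine's profit is π_i = x_i(175 − X) − 19x_i − x_i², with X = x_i + Σ_{j≠i} x_j.
First-order condition: 156 − 4x_i − Σ_{j≠i} x_j = 0.
Imposing symmetry (x_j = x for all j) turns Σ_{j≠i} x_j into 2x, so 156 = 6x and x = 26.

26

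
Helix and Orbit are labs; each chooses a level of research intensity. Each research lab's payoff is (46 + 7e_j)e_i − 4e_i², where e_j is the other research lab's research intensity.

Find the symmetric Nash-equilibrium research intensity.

Helix's payoff is (46 + 7e_O)e_H − 4e_H².
∂π/∂e_H = 46 + 7e_O − 8e_H = 0, so e_H = 5.75 + 0.875e_O.
The game is symmetric, so in equilibrium e_O = e_H: the reaction function gives 0.125e_H = 5.75, hence e_H = 46.

46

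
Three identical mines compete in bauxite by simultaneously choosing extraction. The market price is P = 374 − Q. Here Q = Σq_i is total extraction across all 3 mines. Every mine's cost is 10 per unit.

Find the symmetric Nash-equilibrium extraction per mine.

A representative mine's profit is π_i = q_i(374 − Q) − 10q_i, with Q = q_i + Σ_{j≠i} q_j.
First-order condition: 364 − 2q_i − Σ_{j≠i} q_j = 0.
With identical mines, set every q_j = q: then 364 − 2q − 2q = 0, i.e. q = 364/4 = 91.

91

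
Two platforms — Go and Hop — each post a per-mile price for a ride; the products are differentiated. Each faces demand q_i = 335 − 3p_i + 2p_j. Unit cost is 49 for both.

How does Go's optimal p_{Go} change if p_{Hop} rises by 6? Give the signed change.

2

Go's profit: π = (p_{Go} − 49)(335 − 3p_{Go} + 2p_{Hop}).
∂π/∂p_{Go} = 482 − 6p_{Go} + 2p_{Hop} = 0 ⇒ p_{Go} = 241/3 + (1/3)p_{Hop}.
The reaction-function slope is 1/3, so a 6-unit rise in p_{Hop} moves p_{Go} by 1/3 × 6 = 2. Go's best response rises — the actions are strategic complements.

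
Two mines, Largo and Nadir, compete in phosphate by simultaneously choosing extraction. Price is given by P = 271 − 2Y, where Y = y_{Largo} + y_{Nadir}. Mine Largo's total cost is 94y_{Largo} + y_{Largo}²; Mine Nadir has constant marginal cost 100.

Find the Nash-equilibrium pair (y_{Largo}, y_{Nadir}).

18.3, 33.6

Mine Largo's profit: π = y_{Largo}(271 − 2(y_{Largo} + y_{Nadir})) − 94y_{Largo} − y_{Largo}².
∂π/∂y_{Largo} = 177 − 6y_{Largo} − 2y_{Nadir} = 0, so y_{Largo} = 29.5 − (1/3)y_{Nadir}.
For Nadir: ∂π/∂y_{Nadir} = 171 − 4y_{Nadir} − 2y_{Largo} = 0 ⇒ y_{Nadir} = 42.75 − 0.5y_{Largo}.
Plugging y_{Nadir} into Largo's best response: y_{Largo} = 29.5 − (1/3)(42.75 − 0.5y_{Largo}) ⇒ (5/6)y_{Largo} = 15.25, so y_{Largo} = 18.3.
Then y_{Nadir} = 42.75 − 0.5·18.3 = 33.6.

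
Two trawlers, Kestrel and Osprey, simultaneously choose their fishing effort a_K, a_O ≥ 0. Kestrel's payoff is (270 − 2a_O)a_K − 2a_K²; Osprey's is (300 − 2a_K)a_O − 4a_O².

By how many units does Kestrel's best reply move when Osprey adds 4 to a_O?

Expanding Kestrel's payoff: 270a_K − 2a_Oa_K − 2a_K².
∂π/∂a_K = 270 − 2a_O − 4a_K = 0, so a_K = 67.5 − 0.5a_O.
The reaction-function slope is −0.5, so a 4-unit rise in a_O moves a_K by −0.5 × 4 = −2. Kestrel's best response falls — the actions are strategic substitutes.

-2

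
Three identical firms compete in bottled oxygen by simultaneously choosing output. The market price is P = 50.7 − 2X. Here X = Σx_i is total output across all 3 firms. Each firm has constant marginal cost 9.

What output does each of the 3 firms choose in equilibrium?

5.2125

A representative firm's profit is π_i = x_i(50.7 − 2X) − 9x_i, with X = x_i + Σ_{j≠i} x_j.
First-order condition: 41.7 − 4x_i − 2Σ_{j≠i} x_j = 0.
Imposing symmetry (x_j = x for all j) turns Σ_{j≠i} x_j into 2x, so 41.7 = 8x and x = 5.2125.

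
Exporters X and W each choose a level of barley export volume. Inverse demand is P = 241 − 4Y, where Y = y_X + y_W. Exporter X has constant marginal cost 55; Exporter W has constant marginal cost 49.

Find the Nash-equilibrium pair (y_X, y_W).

15, 16.5

Exporter X's profit: π = y_X(241 − 4(y_X + y_W)) − 55y_X.
∂π/∂y_X = 186 − 8y_X − 4y_W = 0, so y_X = 23.25 − 0.5y_W.
By the same steps for W: y_W = 24 − 0.5y_X.
Substituting the second reaction function into the first: y_X = 23.25 − 0.5(24 − 0.5y_X), which gives 0.75y_X = 11.25 ⇒ y_X = 15.
Then y_W = 24 − 0.5·15 = 16.5.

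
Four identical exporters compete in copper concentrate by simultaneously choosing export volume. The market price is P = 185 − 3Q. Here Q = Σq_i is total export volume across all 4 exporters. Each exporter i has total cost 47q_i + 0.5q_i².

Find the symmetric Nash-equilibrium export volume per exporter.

8.625

A representative exporter's profit is π_i = q_i(185 − 3Q) − 47q_i − 0.5q_i², with Q = q_i + Σ_{j≠i} q_j.
First-order condition: 138 − 7q_i − 3Σ_{j≠i} q_j = 0.
With identical exporters, set every q_j = q: then 138 − 7q − 9q = 0, i.e. q = 138/16 = 8.625.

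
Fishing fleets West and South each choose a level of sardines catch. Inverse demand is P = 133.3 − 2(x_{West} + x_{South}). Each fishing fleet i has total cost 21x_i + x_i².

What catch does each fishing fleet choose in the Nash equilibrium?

14.0375

Fishing fleet West's profit: π = x_{West}(133.3 − 2(x_{West} + x_{South})) − 21x_{West} − x_{West}².
∂π/∂x_{West} = 112.3 − 6x_{West} − 2x_{South} = 0, so x_{West} = 1123/60 − (1/3)x_{South}.
The game is symmetric, so in equilibrium x_{South} = x_{West}: the reaction function gives (4/3)x_{West} = 1123/60, hence x_{West} = 14.0375.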